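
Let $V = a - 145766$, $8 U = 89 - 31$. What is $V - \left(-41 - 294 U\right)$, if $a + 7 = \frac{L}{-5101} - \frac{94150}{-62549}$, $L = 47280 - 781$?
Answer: $- \frac{91639910828851}{638124898} \approx -1.4361 \cdot 10^{5}$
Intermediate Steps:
$L = 46499$ ($L = 47280 - 781 = 46499$)
$U = \frac{29}{4}$ ($U = \frac{89 - 31}{8} = \frac{1}{8} \cdot 58 = \frac{29}{4} \approx 7.25$)
$a = - \frac{4661643944}{319062449}$ ($a = -7 + \left(\frac{46499}{-5101} - \frac{94150}{-62549}\right) = -7 + \left(46499 \left(- \frac{1}{5101}\right) - - \frac{94150}{62549}\right) = -7 + \left(- \frac{46499}{5101} + \frac{94150}{62549}\right) = -7 - \frac{2428206801}{319062449} = - \frac{4661643944}{319062449} \approx -14.61$)
$V = - \frac{46513118584878}{319062449}$ ($V = - \frac{4661643944}{319062449} - 145766 = - \frac{46513118584878}{319062449} \approx -1.4578 \cdot 10^{5}$)
$V - \left(-41 - 294 U\right) = - \frac{46513118584878}{319062449} - \left(-41 - \frac{4263}{2}\right) = - \frac{46513118584878}{319062449} - - \frac{4345}{2} = - \frac{46513118584878}{319062449} + \frac{4345}{2} = - \frac{91639910828851}{638124898}$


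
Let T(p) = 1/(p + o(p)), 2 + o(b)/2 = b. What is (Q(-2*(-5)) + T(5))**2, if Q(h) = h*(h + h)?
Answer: 4844401/121 ≈ 40036.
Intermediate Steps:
o(b) = -4 + 2*b
T(p) = 1/(-4 + 3*p) (T(p) = 1/(p + (-4 + 2*p)) = 1/(-4 + 3*p))
Q(h) = 2*h**2 (Q(h) = h*(2*h) = 2*h**2)
(Q(-2*(-5)) + T(5))**2 = (2*(-2*(-5))**2 + 1/(-4 + 3*5))**2 = (2*10**2 + 1/(-4 + 15))**2 = (2*100 + 1/11)**2 = (200 + 1/11)**2 = (2201/11)**2 = 4844401/121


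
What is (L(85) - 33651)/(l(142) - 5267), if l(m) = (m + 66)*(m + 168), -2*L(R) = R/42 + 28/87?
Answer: -81976693/144242868 ≈ -0.56832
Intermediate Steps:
L(R) = -14/87 - R/84 (L(R) = -(R/42 + 28/87)/2 = -(28/87 + R/42)/2 = -14/87 - R/84)
l(m) = (66 + m)*(168 + m)
(L(85) - 33651)/(l(142) - 5267) = ((-14/87 - 1/84*85) - 33651)/((11088 + 142² + 234*142) - 5267) = ((-14/87 - 85/84) - 33651)/((11088 + 20164 + 33228) - 5267) = (-2857/2436 - 33651)/(64480 - 5267) = -81976693/2436/59213 = -81976693/2436*1/59213 = -81976693/144242868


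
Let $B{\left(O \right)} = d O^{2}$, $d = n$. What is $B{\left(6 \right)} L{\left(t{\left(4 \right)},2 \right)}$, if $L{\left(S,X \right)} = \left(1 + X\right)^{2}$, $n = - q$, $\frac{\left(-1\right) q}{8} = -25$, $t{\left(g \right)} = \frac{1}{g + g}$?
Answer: $-64800$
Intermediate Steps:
$t{\left(g \right)} = \frac{1}{2 g}$
$q = 200$ ($q = \left(-8\right) \left(-25\right) = 200$)
$n = -200$ ($n = \left(-1\right) 200 = -200$)
$d = -200$
$B{\left(O \right)} = - 200 O^{2}$
$B{\left(6 \right)} L{\left(t{\left(4 \right)},2 \right)} = - 200 \cdot 6^{2} \left(1 + 2\right)^{2} = \left(-200\right) 36 \cdot 3^{2} = \left(-7200\right) 9 = -64800$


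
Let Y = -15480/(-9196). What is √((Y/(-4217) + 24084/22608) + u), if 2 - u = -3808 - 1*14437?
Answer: √1397577457383772091245/276744842 ≈ 135.09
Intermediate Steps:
u = 18247 (u = 2 - (-3808 - 1*14437) = 2 - (-3808 - 14437) = 2 - 1*(-18245) = 2 + 18245 = 18247)
Y = 3870/2299 (Y = -15480*(-1/9196) = 3870/2299 ≈ 1.6833)
√((Y/(-4217) + 24084/22608) + u) = √(((3870/2299)/(-4217) + 24084/22608) + 18247) = √(((3870/2299)*(-1/4217) + 24084*(1/22608)) + 18247) = √((-3870/9694883 + 669/628) + 18247) = √(6483446367/6088386524 + 18247) = √(111101272349795/6088386524) = √1397577457383772091245/276744842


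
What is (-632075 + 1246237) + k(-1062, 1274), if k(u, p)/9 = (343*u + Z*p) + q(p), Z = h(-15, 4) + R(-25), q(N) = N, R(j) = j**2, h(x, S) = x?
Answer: 4341494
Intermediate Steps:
Z = 610 (Z = -15 + (-25)**2 = -15 + 625 = 610)
k(u, p) = 3087*u + 5499*p (k(u, p) = 9*((343*u + 610*p) + p) = 9*(343*u + 611*p) = 3087*u + 5499*p)
(-632075 + 1246237) + k(-1062, 1274) = (-632075 + 1246237) + (3087*(-1062) + 5499*1274) = 614162 + (-3278394 + 7005726) = 614162 + 3727332 = 4341494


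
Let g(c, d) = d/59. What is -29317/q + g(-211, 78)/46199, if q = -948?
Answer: 79910622841/2584002468 ≈ 30.925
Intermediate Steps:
g(c, d) = d/59 (g(c, d) = d*(1/59) = d/59)
-29317/q + g(-211, 78)/46199 = -29317/(-948) + ((1/59)*78)/46199 = -29317*(-1/948) + (78/59)*(1/46199) = 29317/948 + 78/2725741 = 79910622841/2584002468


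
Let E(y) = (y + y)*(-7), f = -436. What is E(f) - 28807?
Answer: -22703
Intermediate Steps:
E(y) = -14*y (E(y) = (2*y)*(-7) = -14*y)
E(f) - 28807 = -14*(-436) - 28807 = 6104 - 28807 = -22703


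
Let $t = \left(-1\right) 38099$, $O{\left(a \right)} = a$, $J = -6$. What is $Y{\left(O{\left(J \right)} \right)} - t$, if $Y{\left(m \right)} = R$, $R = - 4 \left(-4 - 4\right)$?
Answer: $38131$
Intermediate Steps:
$t = -38099$
$R = 32$ ($R = \left(-4\right) \left(-8\right) = 32$)
$Y{\left(m \right)} = 32$
$Y{\left(O{\left(J \right)} \right)} - t = 32 - -38099 = 32 + 38099 = 38131$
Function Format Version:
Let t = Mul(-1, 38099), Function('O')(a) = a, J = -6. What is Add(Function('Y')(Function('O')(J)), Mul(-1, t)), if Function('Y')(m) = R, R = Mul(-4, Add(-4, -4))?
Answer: 38131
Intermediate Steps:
t = -38099
R = 32 (R = Mul(-4, -8) = 32)
Function('Y')(m) = 32
Add(Function('Y')(Function('O')(J)), Mul(-1, t)) = Add(32, Mul(-1, -38099)) = Add(32, 38099) = 38131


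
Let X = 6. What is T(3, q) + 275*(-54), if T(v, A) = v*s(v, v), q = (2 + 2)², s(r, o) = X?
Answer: -14832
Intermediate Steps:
s(r, o) = 6
q = 16 (q = 4² = 16)
T(v, A) = 6*v (T(v, A) = v*6 = 6*v)
T(3, q) + 275*(-54) = 6*3 + 275*(-54) = 18 - 14850 = -14832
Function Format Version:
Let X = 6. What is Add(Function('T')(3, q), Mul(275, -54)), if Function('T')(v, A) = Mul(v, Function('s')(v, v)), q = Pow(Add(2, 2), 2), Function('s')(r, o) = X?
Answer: -14832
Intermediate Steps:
Function('s')(r, o) = 6
q = 16 (q = Pow(4, 2) = 16)
Function('T')(v, A) = Mul(6, v) (Function('T')(v, A) = Mul(v, 6) = Mul(6, v))
Add(Function('T')(3, q), Mul(275, -54)) = Add(Mul(6, 3), Mul(275, -54)) = Add(18, -14850) = -14832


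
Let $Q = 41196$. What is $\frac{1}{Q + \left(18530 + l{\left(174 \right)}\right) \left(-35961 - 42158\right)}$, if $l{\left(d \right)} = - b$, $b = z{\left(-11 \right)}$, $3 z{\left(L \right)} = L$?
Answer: $- \frac{3}{4343370931} \approx -6.9071 \cdot 10^{-10}$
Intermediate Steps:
$z{\left(L \right)} = \frac{L}{3}$
$b = - \frac{11}{3}$ ($b = \frac{1}{3} \left(-11\right) = - \frac{11}{3} \approx -3.6667$)
$l{\left(d \right)} = \frac{11}{3}$ ($l{\left(d \right)} = \left(-1\right) \left(- \frac{11}{3}\right) = \frac{11}{3}$)
$\frac{1}{Q + \left(18530 + l{\left(174 \right)}\right) \left(-35961 - 42158\right)} = \frac{1}{41196 + \left(18530 + \frac{11}{3}\right) \left(-35961 - 42158\right)} = \frac{1}{41196 + \frac{55601}{3} \left(-78119\right)} = \frac{1}{41196 - \frac{4343494519}{3}} = \frac{1}{- \frac{4343370931}{3}} = - \frac{3}{4343370931}$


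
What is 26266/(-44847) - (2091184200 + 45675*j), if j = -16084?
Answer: -60837085758766/44847 ≈ -1.3565e+9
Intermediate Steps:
26266/(-44847) - (2091184200 + 45675*j) = 26266/(-44847) - 45675/(1/(-16084 + 45784)) = 26266*(-1/44847) - 45675/(1/29700) = -26266/44847 - 45675/1/29700 = -26266/44847 - 45675*29700 = -26266/44847 - 1356547500 = -60837085758766/44847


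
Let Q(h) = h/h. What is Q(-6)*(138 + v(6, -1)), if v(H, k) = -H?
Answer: 132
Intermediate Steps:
Q(h) = 1
Q(-6)*(138 + v(6, -1)) = 1*(138 - 1*6) = 1*(138 - 6) = 1*132 = 132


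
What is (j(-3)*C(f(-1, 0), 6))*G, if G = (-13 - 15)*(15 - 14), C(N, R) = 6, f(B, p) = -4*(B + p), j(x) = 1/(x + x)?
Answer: 28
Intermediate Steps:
j(x) = 1/(2*x)
f(B, p) = -4*B - 4*p
G = -28 (G = -28*1 = -28)
(j(-3)*C(f(-1, 0), 6))*G = (((½)/(-3))*6)*(-28) = (((½)*(-⅓))*6)*(-28) = -⅙*6*(-28) = -1*(-28) = 28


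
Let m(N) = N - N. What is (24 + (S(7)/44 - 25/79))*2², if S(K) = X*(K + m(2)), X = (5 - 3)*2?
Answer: 84536/869 ≈ 97.280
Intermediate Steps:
m(N) = 0
X = 4 (X = 2*2 = 4)
S(K) = 4*K (S(K) = 4*(K + 0) = 4*K)
(24 + (S(7)/44 - 25/79))*2² = (24 + ((4*7)/44 - 25/79))*2² = (24 + (28*(1/44) - 25*1/79))*4 = (24 + (7/11 - 25/79))*4 = (24 + 278/869)*4 = (21134/869)*4 = 84536/869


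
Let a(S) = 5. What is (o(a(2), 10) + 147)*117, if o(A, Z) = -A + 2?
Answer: 16848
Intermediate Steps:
o(A, Z) = 2 - A
(o(a(2), 10) + 147)*117 = ((2 - 1*5) + 147)*117 = ((2 - 5) + 147)*117 = (-3 + 147)*117 = 144*117 = 16848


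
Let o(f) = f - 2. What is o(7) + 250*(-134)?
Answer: -33495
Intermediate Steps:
o(f) = -2 + f
o(7) + 250*(-134) = (-2 + 7) + 250*(-134) = 5 - 33500 = -33495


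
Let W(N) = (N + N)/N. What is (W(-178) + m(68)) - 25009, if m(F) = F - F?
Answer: -25007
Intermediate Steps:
W(N) = 2 (W(N) = (2*N)/N = 2)
m(F) = 0
(W(-178) + m(68)) - 25009 = (2 + 0) - 25009 = 2 - 25009 = -25007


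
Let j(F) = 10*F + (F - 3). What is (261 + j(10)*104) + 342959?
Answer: 354348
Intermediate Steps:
j(F) = -3 + 11*F (j(F) = 10*F + (-3 + F) = -3 + 11*F)
(261 + j(10)*104) + 342959 = (261 + (-3 + 11*10)*104) + 342959 = (261 + (-3 + 110)*104) + 342959 = (261 + 107*104) + 342959 = (261 + 11128) + 342959 = 11389 + 342959 = 354348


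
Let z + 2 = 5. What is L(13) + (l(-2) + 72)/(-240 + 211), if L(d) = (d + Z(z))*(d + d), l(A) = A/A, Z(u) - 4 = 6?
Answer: 17269/29 ≈ 595.48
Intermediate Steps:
z = 3 (z = -2 + 5 = 3)
Z(u) = 10 (Z(u) = 4 + 6 = 10)
l(A) = 1
L(d) = 2*d*(10 + d) (L(d) = (d + 10)*(d + d) = (10 + d)*(2*d) = 2*d*(10 + d))
L(13) + (l(-2) + 72)/(-240 + 211) = 2*13*(10 + 13) + (1 + 72)/(-240 + 211) = 2*13*23 + 73/(-29) = 598 + 73*(-1/29) = 598 - 73/29 = 17269/29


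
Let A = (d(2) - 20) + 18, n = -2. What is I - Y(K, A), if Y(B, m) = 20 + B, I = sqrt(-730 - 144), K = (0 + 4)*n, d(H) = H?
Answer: -12 + I*sqrt(874) ≈ -12.0 + 29.563*I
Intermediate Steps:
A = 0 (A = (2 - 20) + 18 = -18 + 18 = 0)
K = -8 (K = (0 + 4)*(-2) = 4*(-2) = -8)
I = I*sqrt(874) (I = sqrt(-874) = I*sqrt(874) ≈ 29.563*I)
I - Y(K, A) = I*sqrt(874) - (20 - 8) = I*sqrt(874) - 1*12 = I*sqrt(874) - 12 = -12 + I*sqrt(874)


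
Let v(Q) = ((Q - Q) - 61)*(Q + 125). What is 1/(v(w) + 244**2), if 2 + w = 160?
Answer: 1/42273 ≈ 2.3656e-5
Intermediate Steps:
w = 158 (w = -2 + 160 = 158)
v(Q) = -7625 - 61*Q (v(Q) = (0 - 61)*(125 + Q) = -61*(125 + Q) = -7625 - 61*Q)
1/(v(w) + 244**2) = 1/((-7625 - 61*158) + 244**2) = 1/((-7625 - 9638) + 59536) = 1/(-17263 + 59536) = 1/42273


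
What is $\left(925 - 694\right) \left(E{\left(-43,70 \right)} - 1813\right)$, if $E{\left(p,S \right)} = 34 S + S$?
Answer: $147147$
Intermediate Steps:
$E{\left(p,S \right)} = 35 S$
$\left(925 - 694\right) \left(E{\left(-43,70 \right)} - 1813\right) = \left(925 - 694\right) \left(35 \cdot 70 - 1813\right) = 231 \left(2450 - 1813\right) = 231 \cdot 637 = 147147$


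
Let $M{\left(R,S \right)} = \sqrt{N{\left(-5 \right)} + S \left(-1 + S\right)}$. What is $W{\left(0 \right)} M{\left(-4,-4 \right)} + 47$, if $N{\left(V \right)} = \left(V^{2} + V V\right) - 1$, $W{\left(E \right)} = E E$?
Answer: $47$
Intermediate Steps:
$W{\left(E \right)} = E^{2}$
$N{\left(V \right)} = -1 + 2 V^{2}$ ($N{\left(V \right)} = \left(V^{2} + V^{2}\right) - 1 = 2 V^{2} - 1 = -1 + 2 V^{2}$)
$M{\left(R,S \right)} = \sqrt{49 + S \left(-1 + S\right)}$ ($M{\left(R,S \right)} = \sqrt{\left(-1 + 2 \left(-5\right)^{2}\right) + S \left(-1 + S\right)} = \sqrt{\left(-1 + 2 \cdot 25\right) + S \left(-1 + S\right)} = \sqrt{\left(-1 + 50\right) + S \left(-1 + S\right)} = \sqrt{49 + S \left(-1 + S\right)}$)
$W{\left(0 \right)} M{\left(-4,-4 \right)} + 47 = 0^{2} \sqrt{49 + \left(-4\right)^{2} - -4} + 47 = 0 \sqrt{49 + 16 + 4} + 47 = 0 \sqrt{69} + 47 = 0 + 47 = 47$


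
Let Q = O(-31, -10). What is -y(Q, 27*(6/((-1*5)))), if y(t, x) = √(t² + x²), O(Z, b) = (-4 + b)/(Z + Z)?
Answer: -√25221709/155 ≈ -32.401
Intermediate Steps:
O(Z, b) = (-4 + b)/(2*Z) (O(Z, b) = (-4 + b)/((2*Z)) = (-4 + b)*(1/(2*Z)) = (-4 + b)/(2*Z))
Q = 7/31 (Q = (½)*(-4 - 10)/(-31) = (½)*(-1/31)*(-14) = 7/31 ≈ 0.22581)
-y(Q, 27*(6/((-1*5)))) = -√((7/31)² + (27*(6/((-1*5))))²) = -√(49/961 + (27*(6/(-5)))²) = -√(49/961 + (27*(6*(-⅕)))²) = -√(49/961 + (27*(-6/5))²) = -√(49/961 + (-162/5)²) = -√(49/961 + 26244/25) = -√(25221709/24025) = -√25221709/155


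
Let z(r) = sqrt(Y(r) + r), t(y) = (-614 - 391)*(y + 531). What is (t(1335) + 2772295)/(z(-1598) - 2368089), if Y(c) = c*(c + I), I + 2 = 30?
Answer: -708030983295/1869281001553 - 896965*sqrt(2507262)/5607843004659 ≈ -0.37902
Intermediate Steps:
I = 28 (I = -2 + 30 = 28)
t(y) = -533655 - 1005*y (t(y) = -1005*(531 + y) = -533655 - 1005*y)
Y(c) = c*(28 + c) (Y(c) = c*(c + 28) = c*(28 + c))
z(r) = sqrt(r + r*(28 + r)) (z(r) = sqrt(r*(28 + r) + r) = sqrt(r + r*(28 + r)))
(t(1335) + 2772295)/(z(-1598) - 2368089) = ((-533655 - 1005*1335) + 2772295)/(sqrt(-1598*(29 - 1598)) - 2368089) = ((-533655 - 1341675) + 2772295)/(sqrt(-1598*(-1569)) - 2368089) = (-1875330 + 2772295)/(sqrt(2507262) - 2368089) = 896965/(-2368089 + sqrt(2507262))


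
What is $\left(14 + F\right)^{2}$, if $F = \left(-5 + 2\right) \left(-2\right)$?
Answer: $400$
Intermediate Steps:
$F = 6$ ($F = \left(-3\right) \left(-2\right) = 6$)
$\left(14 + F\right)^{2} = \left(14 + 6\right)^{2} = 20^{2} = 400$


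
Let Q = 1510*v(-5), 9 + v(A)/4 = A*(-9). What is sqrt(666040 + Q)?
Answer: 2*sqrt(220870) ≈ 939.94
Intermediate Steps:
v(A) = -36 - 36*A (v(A) = -36 + 4*(A*(-9)) = -36 + 4*(-9*A) = -36 - 36*A)
Q = 217440 (Q = 1510*(-36 - 36*(-5)) = 1510*(-36 + 180) = 1510*144 = 217440)
sqrt(666040 + Q) = sqrt(666040 + 217440) = sqrt(883480) = 2*sqrt(220870)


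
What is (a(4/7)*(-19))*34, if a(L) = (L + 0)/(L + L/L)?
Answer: -2584/11 ≈ -234.91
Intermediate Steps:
a(L) = L/(1 + L) (a(L) = L/(L + 1) = L/(1 + L))
(a(4/7)*(-19))*34 = (((4/7)/(1 + 4/7))*(-19))*34 = (((4*(⅐))/(1 + 4*(⅐)))*(-19))*34 = ((4/(7*(1 + 4/7)))*(-19))*34 = ((4/(7*(11/7)))*(-19))*34 = (((4/7)*(7/11))*(-19))*34 = ((4/11)*(-19))*34 = -76/11*34 = -2584/11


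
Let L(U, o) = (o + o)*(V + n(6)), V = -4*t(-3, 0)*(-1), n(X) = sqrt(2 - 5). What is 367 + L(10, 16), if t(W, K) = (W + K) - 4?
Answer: -529 + 32*I*sqrt(3) ≈ -529.0 + 55.426*I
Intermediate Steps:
t(W, K) = -4 + K + W (t(W, K) = (K + W) - 4 = -4 + K + W)
n(X) = I*sqrt(3) (n(X) = sqrt(-3) = I*sqrt(3))
V = -28 (V = -4*(-4 + 0 - 3)*(-1) = -4*(-7)*(-1) = 28*(-1) = -28)
L(U, o) = 2*o*(-28 + I*sqrt(3)) (L(U, o) = (o + o)*(-28 + I*sqrt(3)) = (2*o)*(-28 + I*sqrt(3)) = 2*o*(-28 + I*sqrt(3)))
367 + L(10, 16) = 367 + 2*16*(-28 + I*sqrt(3)) = 367 + (-896 + 32*I*sqrt(3)) = -529 + 32*I*sqrt(3)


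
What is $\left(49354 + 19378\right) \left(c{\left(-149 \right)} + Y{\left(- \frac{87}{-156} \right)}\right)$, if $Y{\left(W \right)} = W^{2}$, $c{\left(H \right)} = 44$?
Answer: $\frac{2058815511}{676} \approx 3.0456 \cdot 10^{6}$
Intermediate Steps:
$\left(49354 + 19378\right) \left(c{\left(-149 \right)} + Y{\left(- \frac{87}{-156} \right)}\right) = \left(49354 + 19378\right) \left(44 + \left(- \frac{87}{-156}\right)^{2}\right) = 68732 \left(44 + \left(\left(-87\right) \left(- \frac{1}{156}\right)\right)^{2}\right) = 68732 \left(44 + \left(\frac{29}{52}\right)^{2}\right) = 68732 \left(44 + \frac{841}{2704}\right) = 68732 \cdot \frac{119817}{2704} = \frac{2058815511}{676}$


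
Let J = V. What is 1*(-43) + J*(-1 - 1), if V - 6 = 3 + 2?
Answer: -65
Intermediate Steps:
V = 11 (V = 6 + (3 + 2) = 6 + 5 = 11)
J = 11
1*(-43) + J*(-1 - 1) = 1*(-43) + 11*(-1 - 1) = -43 + 11*(-2) = -43 - 22 = -65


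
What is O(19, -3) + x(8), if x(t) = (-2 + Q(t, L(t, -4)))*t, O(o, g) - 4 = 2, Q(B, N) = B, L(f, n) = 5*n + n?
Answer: 54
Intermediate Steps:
L(f, n) = 6*n
O(o, g) = 6 (O(o, g) = 4 + 2 = 6)
x(t) = t*(-2 + t) (x(t) = (-2 + t)*t = t*(-2 + t))
O(19, -3) + x(8) = 6 + 8*(-2 + 8) = 6 + 8*6 = 6 + 48 = 54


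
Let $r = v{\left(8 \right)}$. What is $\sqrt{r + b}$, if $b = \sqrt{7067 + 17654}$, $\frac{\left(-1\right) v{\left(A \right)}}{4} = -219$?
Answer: $\sqrt{876 + \sqrt{24721}} \approx 32.144$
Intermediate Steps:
$v{\left(A \right)} = 876$ ($v{\left(A \right)} = \left(-4\right) \left(-219\right) = 876$)
$b = \sqrt{24721} \approx 157.23$
$r = 876$
$\sqrt{r + b} = \sqrt{876 + \sqrt{24721}}$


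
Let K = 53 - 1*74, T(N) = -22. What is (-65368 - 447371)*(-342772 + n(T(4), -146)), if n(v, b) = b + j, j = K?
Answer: 175838199921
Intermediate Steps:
K = -21 (K = 53 - 74 = -21)
j = -21
n(v, b) = -21 + b (n(v, b) = b - 21 = -21 + b)
(-65368 - 447371)*(-342772 + n(T(4), -146)) = (-65368 - 447371)*(-342772 + (-21 - 146)) = -512739*(-342772 - 167) = -512739*(-342939) = 175838199921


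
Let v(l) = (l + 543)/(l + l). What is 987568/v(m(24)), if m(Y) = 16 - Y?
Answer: -15801088/535 ≈ -29535.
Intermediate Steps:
v(l) = (543 + l)/(2*l) (v(l) = (543 + l)/((2*l)) = (543 + l)*(1/(2*l)) = (543 + l)/(2*l))
987568/v(m(24)) = 987568/(((543 + (16 - 1*24))/(2*(16 - 1*24)))) = 987568/(((543 + (16 - 24))/(2*(16 - 24)))) = 987568/(((½)*(543 - 8)/(-8))) = 987568/(((½)*(-⅛)*535)) = 987568/(-535/16) = 987568*(-16/535) = -15801088/535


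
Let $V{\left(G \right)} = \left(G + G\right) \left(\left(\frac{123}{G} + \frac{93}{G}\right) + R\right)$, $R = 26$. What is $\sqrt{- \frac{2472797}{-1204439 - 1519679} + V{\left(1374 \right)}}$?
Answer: $\frac{\sqrt{533415197135995166}}{2724118} \approx 268.11$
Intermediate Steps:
$V{\left(G \right)} = 2 G \left(26 + \frac{216}{G}\right)$ ($V{\left(G \right)} = \left(G + G\right) \left(\left(\frac{123}{G} + \frac{93}{G}\right) + 26\right) = 2 G \left(\frac{216}{G} + 26\right) = 2 G \left(26 + \frac{216}{G}\right)$)
$\sqrt{- \frac{2472797}{-1204439 - 1519679} + V{\left(1374 \right)}} = \sqrt{- \frac{2472797}{-1204439 - 1519679} + \left(432 + 52 \cdot 1374\right)} = \sqrt{- \frac{2472797}{-2724118} + \left(432 + 71448\right)} = \sqrt{\left(-2472797\right) \left(- \frac{1}{2724118}\right) + 71880} = \sqrt{\frac{2472797}{2724118} + 71880} = \sqrt{\frac{195812074637}{2724118}} = \frac{\sqrt{533415197135995166}}{2724118}$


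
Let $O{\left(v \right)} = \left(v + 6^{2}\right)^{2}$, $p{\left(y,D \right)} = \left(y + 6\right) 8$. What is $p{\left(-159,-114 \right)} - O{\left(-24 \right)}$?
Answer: $-1368$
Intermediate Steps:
$p{\left(y,D \right)} = 48 + 8 y$ ($p{\left(y,D \right)} = \left(6 + y\right) 8 = 48 + 8 y$)
$O{\left(v \right)} = \left(36 + v\right)^{2}$ ($O{\left(v \right)} = \left(v + 36\right)^{2} = \left(36 + v\right)^{2}$)
$p{\left(-159,-114 \right)} - O{\left(-24 \right)} = \left(48 + 8 \left(-159\right)\right) - \left(36 - 24\right)^{2} = \left(48 - 1272\right) - 12^{2} = -1224 - 144 = -1368$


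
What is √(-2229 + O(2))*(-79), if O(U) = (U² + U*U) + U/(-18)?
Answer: -79*I*√19990/3 ≈ -3723.2*I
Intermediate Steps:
O(U) = 2*U² - U/18 (O(U) = (U² + U²) + U*(-1/18) = 2*U² - U/18)
√(-2229 + O(2))*(-79) = √(-2229 + (1/18)*2*(-1 + 36*2))*(-79) = √(-2229 + (1/18)*2*(-1 + 72))*(-79) = √(-2229 + (1/18)*2*71)*(-79) = √(-2229 + 71/9)*(-79) = √(-19990/9)*(-79) = (I*√19990/3)*(-79) = -79*I*√19990/3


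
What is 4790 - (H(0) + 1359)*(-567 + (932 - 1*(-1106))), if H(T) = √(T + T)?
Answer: -1994299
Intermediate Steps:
H(T) = √2*√T (H(T) = √(2*T) = √2*√T)
4790 - (H(0) + 1359)*(-567 + (932 - 1*(-1106))) = 4790 - (√2*√0 + 1359)*(-567 + (932 - 1*(-1106))) = 4790 - (√2*0 + 1359)*(-567 + (932 + 1106)) = 4790 - (0 + 1359)*(-567 + 2038) = 4790 - 1359*1471 = 4790 - 1*1999089 = 4790 - 1999089 = -1994299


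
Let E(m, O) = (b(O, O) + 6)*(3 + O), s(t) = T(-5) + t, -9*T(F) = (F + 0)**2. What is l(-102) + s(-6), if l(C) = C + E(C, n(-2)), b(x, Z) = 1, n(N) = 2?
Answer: -682/9 ≈ -75.778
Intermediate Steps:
T(F) = -F**2/9 (T(F) = -(F + 0)**2/9 = -F**2/9)
s(t) = -25/9 + t (s(t) = -1/9*(-5)**2 + t = -1/9*25 + t = -25/9 + t)
E(m, O) = 21 + 7*O (E(m, O) = (1 + 6)*(3 + O) = 7*(3 + O) = 21 + 7*O)
l(C) = 35 + C (l(C) = C + (21 + 7*2) = C + (21 + 14) = C + 35 = 35 + C)
l(-102) + s(-6) = (35 - 102) + (-25/9 - 6) = -67 - 79/9 = -682/9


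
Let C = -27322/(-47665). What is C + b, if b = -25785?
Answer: -1229014703/47665 ≈ -25784.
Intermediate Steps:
C = 27322/47665 (C = -27322*(-1/47665) = 27322/47665 ≈ 0.57321)
C + b = 27322/47665 - 25785 = -1229014703/47665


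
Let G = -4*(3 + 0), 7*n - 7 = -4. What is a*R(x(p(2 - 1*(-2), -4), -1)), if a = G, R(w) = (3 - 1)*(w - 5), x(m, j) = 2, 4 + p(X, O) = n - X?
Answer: 72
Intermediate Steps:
n = 3/7 (n = 1 + (⅐)*(-4) = 1 - 4/7 = 3/7 ≈ 0.42857)
p(X, O) = -25/7 - X (p(X, O) = -4 + (3/7 - X) = -25/7 - X)
R(w) = -10 + 2*w (R(w) = 2*(-5 + w) = -10 + 2*w)
G = -12 (G = -4*3 = -12)
a = -12
a*R(x(p(2 - 1*(-2), -4), -1)) = -12*(-10 + 2*2) = -12*(-10 + 4) = -12*(-6) = 72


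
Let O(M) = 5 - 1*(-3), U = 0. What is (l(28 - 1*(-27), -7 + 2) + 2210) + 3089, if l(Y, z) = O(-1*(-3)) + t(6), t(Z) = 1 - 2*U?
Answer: 5308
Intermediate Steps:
t(Z) = 1 (t(Z) = 1 - 2*0 = 1 + 0 = 1)
O(M) = 8 (O(M) = 5 + 3 = 8)
l(Y, z) = 9 (l(Y, z) = 8 + 1 = 9)
(l(28 - 1*(-27), -7 + 2) + 2210) + 3089 = (9 + 2210) + 3089 = 2219 + 3089 = 5308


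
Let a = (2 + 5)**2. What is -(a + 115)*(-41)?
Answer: 6724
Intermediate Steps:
a = 49 (a = 7**2 = 49)
-(a + 115)*(-41) = -(49 + 115)*(-41) = -164*(-41) = -1*(-6724) = 6724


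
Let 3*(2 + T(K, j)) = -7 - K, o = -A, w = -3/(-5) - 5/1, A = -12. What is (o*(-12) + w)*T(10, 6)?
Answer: 17066/15 ≈ 1137.7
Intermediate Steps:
w = -22/5 (w = -3*(-⅕) - 5*1 = ⅗ - 5 = -22/5 ≈ -4.4000)
o = 12 (o = -1*(-12) = 12)
T(K, j) = -13/3 - K/3 (T(K, j) = -2 + (-7 - K)/3 = -2 + (-7/3 - K/3) = -13/3 - K/3)
(o*(-12) + w)*T(10, 6) = (12*(-12) - 22/5)*(-13/3 - ⅓*10) = (-144 - 22/5)*(-13/3 - 10/3) = -742/5*(-23/3) = 17066/15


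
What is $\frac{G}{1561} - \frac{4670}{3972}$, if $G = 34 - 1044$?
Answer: $- \frac{5650795}{3100146} \approx -1.8228$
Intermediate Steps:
$G = -1010$ ($G = 34 - 1044 = -1010$)
$\frac{G}{1561} - \frac{4670}{3972} = - \frac{1010}{1561} - \frac{4670}{3972} = \left(-1010\right) \frac{1}{1561} - \frac{2335}{1986} = - \frac{1010}{1561} - \frac{2335}{1986} = - \frac{5650795}{3100146}$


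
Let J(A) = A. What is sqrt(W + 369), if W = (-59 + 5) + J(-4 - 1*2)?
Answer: sqrt(309) ≈ 17.578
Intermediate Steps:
W = -60 (W = (-59 + 5) + (-4 - 1*2) = -54 + (-4 - 2) = -54 - 6 = -60)
sqrt(W + 369) = sqrt(-60 + 369) = sqrt(309)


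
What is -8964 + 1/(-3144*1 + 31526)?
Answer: -254416247/28382 ≈ -8964.0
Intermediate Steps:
-8964 + 1/(-3144*1 + 31526) = -8964 + 1/(-3144 + 31526) = -8964 + 1/28382 = -254416247/28382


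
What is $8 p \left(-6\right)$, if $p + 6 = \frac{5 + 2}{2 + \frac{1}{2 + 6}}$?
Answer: $\frac{2208}{17} \approx 129.88$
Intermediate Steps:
$p = - \frac{46}{17}$ ($p = -6 + \frac{5 + 2}{2 + \frac{1}{2 + 6}} = -6 + \frac{7}{2 + \frac{1}{8}} = -6 + \frac{7}{\frac{17}{8}} = -6 + 7 \cdot \frac{8}{17} = -6 + \frac{56}{17} = - \frac{46}{17} \approx -2.7059$)
$8 p \left(-6\right) = 8 \left(- \frac{46}{17}\right) \left(-6\right) = \left(- \frac{368}{17}\right) \left(-6\right) = \frac{2208}{17}$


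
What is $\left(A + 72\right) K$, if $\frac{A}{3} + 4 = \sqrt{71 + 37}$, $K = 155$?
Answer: $9300 + 2790 \sqrt{3} \approx 14132.0$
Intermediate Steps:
$A = -12 + 18 \sqrt{3}$ ($A = -12 + 3 \sqrt{71 + 37} = -12 + 3 \sqrt{108} = -12 + 3 \cdot 6 \sqrt{3} = -12 + 18 \sqrt{3} \approx 19.177$)
$\left(A + 72\right) K = \left(\left(-12 + 18 \sqrt{3}\right) + 72\right) 155 = \left(60 + 18 \sqrt{3}\right) 155 = 9300 + 2790 \sqrt{3}$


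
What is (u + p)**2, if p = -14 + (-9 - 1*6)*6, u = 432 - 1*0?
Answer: 107584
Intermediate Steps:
u = 432 (u = 432 + 0 = 432)
p = -104 (p = -14 + (-9 - 6)*6 = -14 - 15*6 = -14 - 90 = -104)
(u + p)**2 = (432 - 104)**2 = 328**2 = 107584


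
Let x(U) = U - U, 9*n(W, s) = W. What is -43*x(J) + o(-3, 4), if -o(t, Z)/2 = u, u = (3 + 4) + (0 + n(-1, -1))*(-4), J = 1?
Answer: -134/9 ≈ -14.889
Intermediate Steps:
n(W, s) = W/9
u = 67/9 (u = (3 + 4) + (0 + (1/9)*(-1))*(-4) = 7 + (0 - 1/9)*(-4) = 7 - 1/9*(-4) = 7 + 4/9 = 67/9 ≈ 7.4444)
o(t, Z) = -134/9 (o(t, Z) = -2*67/9 = -134/9)
x(U) = 0
-43*x(J) + o(-3, 4) = -43*0 - 134/9 = 0 - 134/9 = -134/9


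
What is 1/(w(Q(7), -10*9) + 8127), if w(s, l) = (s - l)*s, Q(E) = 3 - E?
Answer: 1/7783 ≈ 0.00012849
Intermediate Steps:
w(s, l) = s*(s - l)
1/(w(Q(7), -10*9) + 8127) = 1/((3 - 1*7)*((3 - 1*7) - (-10)*9) + 8127) = 1/((3 - 7)*((3 - 7) - 1*(-90)) + 8127) = 1/(-4*(-4 + 90) + 8127) = 1/(-4*86 + 8127) = 1/(-344 + 8127) = 1/7783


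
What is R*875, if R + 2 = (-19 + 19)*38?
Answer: -1750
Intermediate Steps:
R = -2 (R = -2 + (-19 + 19)*38 = -2 + 0*38 = -2 + 0 = -2)
R*875 = -2*875 = -1750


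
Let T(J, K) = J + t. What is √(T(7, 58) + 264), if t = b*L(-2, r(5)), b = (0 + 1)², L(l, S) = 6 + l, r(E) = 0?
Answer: 5*√11 ≈ 16.583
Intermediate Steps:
b = 1 (b = 1² = 1)
t = 4 (t = 1*(6 - 2) = 1*4 = 4)
T(J, K) = 4 + J (T(J, K) = J + 4 = 4 + J)
√(T(7, 58) + 264) = √((4 + 7) + 264) = √(11 + 264) = √275 = 5*√11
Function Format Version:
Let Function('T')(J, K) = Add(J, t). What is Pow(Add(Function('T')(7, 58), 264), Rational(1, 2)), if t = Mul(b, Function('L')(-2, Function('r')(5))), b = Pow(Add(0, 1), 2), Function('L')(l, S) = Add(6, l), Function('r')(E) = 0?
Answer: Mul(5, Pow(11, Rational(1, 2))) ≈ 16.583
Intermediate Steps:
b = 1 (b = Pow(1, 2) = 1)
t = 4 (t = Mul(1, Add(6, -2)) = Mul(1, 4) = 4)
Function('T')(J, K) = Add(4, J) (Function('T')(J, K) = Add(J, 4) = Add(4, J))
Pow(Add(Function('T')(7, 58), 264), Rational(1, 2)) = Pow(Add(Add(4, 7), 264), Rational(1, 2)) = Pow(Add(11, 264), Rational(1, 2)) = Pow(275, Rational(1, 2)) = Mul(5, Pow(11, Rational(1, 2)))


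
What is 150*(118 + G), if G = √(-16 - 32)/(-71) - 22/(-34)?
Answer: 302550/17 - 600*I*√3/71 ≈ 17797.0 - 14.637*I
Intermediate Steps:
G = 11/17 - 4*I*√3/71 (G = √(-48)*(-1/71) - 22*(-1/34) = (4*I*√3)*(-1/71) + 11/17 = -4*I*√3/71 + 11/17 = 11/17 - 4*I*√3/71 ≈ 0.64706 - 0.09758*I)
150*(118 + G) = 150*(118 + (11/17 - 4*I*√3/71)) = 150*(2017/17 - 4*I*√3/71) = 302550/17 - 600*I*√3/71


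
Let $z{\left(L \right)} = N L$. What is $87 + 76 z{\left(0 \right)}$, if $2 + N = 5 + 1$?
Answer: $87$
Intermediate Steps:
$N = 4$ ($N = -2 + \left(5 + 1\right) = -2 + 6 = 4$)
$z{\left(L \right)} = 4 L$
$87 + 76 z{\left(0 \right)} = 87 + 76 \cdot 4 \cdot 0 = 87 + 76 \cdot 0 = 87 + 0 = 87$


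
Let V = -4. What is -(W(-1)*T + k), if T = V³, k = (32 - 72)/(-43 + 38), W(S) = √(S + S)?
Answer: -8 + 64*I*√2 ≈ -8.0 + 90.51*I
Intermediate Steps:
W(S) = √2*√S (W(S) = √(2*S) = √2*√S)
k = 8 (k = -40/(-5) = -40*(-⅕) = 8)
T = -64 (T = (-4)³ = -64)
-(W(-1)*T + k) = -((√2*√(-1))*(-64) + 8) = -((√2*I)*(-64) + 8) = -((I*√2)*(-64) + 8) = -(-64*I*√2 + 8) = -(8 - 64*I*√2) = -8 + 64*I*√2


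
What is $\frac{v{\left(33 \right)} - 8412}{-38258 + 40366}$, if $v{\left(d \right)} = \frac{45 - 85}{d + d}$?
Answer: $- \frac{69404}{17391} \approx -3.9908$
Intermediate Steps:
$v{\left(d \right)} = - \frac{20}{d}$ ($v{\left(d \right)} = - \frac{40}{2 d} = - 40 \frac{1}{2 d} = - \frac{20}{d}$)
$\frac{v{\left(33 \right)} - 8412}{-38258 + 40366} = \frac{- \frac{20}{33} - 8412}{-38258 + 40366} = \frac{\left(-20\right) \frac{1}{33} - 8412}{2108} = \left(- \frac{20}{33} - 8412\right) \frac{1}{2108} = \left(- \frac{277616}{33}\right) \frac{1}{2108} = - \frac{69404}{17391}$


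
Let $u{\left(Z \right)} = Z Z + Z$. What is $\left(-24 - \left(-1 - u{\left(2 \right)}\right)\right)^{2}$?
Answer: $289$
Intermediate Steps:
$u{\left(Z \right)} = Z + Z^{2}$ ($u{\left(Z \right)} = Z^{2} + Z = Z + Z^{2}$)
$\left(-24 - \left(-1 - u{\left(2 \right)}\right)\right)^{2} = \left(-24 - \left(-1 - 2 \left(1 + 2\right)\right)\right)^{2} = \left(-24 + \left(\left(6 + 2 \cdot 3\right) - 5\right)\right)^{2} = \left(-24 + \left(\left(6 + 6\right) - 5\right)\right)^{2} = \left(-24 + \left(12 - 5\right)\right)^{2} = \left(-24 + 7\right)^{2} = \left(-17\right)^{2} = 289$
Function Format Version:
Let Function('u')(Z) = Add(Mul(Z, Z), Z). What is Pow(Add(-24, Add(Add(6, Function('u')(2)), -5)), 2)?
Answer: 289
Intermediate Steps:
Function('u')(Z) = Add(Z, Pow(Z, 2)) (Function('u')(Z) = Add(Pow(Z, 2), Z) = Add(Z, Pow(Z, 2)))
Pow(Add(-24, Add(Add(6, Function('u')(2)), -5)), 2) = Pow(Add(-24, Add(Add(6, Mul(2, Add(1, 2))), -5)), 2) = Pow(Add(-24, Add(Add(6, Mul(2, 3)), -5)), 2) = Pow(Add(-24, Add(Add(6, 6), -5)), 2) = Pow(Add(-24, Add(12, -5)), 2) = Pow(Add(-24, 7), 2) = Pow(-17, 2) = 289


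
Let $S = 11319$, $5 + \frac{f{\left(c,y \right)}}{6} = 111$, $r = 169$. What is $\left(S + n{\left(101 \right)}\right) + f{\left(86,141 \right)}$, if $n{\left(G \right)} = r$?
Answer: $12124$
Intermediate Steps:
$f{\left(c,y \right)} = 636$ ($f{\left(c,y \right)} = -30 + 6 \cdot 111 = -30 + 666 = 636$)
$n{\left(G \right)} = 169$
$\left(S + n{\left(101 \right)}\right) + f{\left(86,141 \right)} = \left(11319 + 169\right) + 636 = 11488 + 636 = 12124$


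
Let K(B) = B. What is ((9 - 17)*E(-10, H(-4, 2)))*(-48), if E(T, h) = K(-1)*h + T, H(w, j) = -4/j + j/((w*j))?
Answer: -2976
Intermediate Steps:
H(w, j) = 1/w - 4/j (H(w, j) = -4/j + j/((j*w)) = -4/j + j*(1/(j*w)) = -4/j + 1/w = 1/w - 4/j)
E(T, h) = T - h (E(T, h) = -h + T = T - h)
((9 - 17)*E(-10, H(-4, 2)))*(-48) = ((9 - 17)*(-10 - (1/(-4) - 4/2)))*(-48) = -8*(-10 - (-1/4 - 4*1/2))*(-48) = -8*(-10 - (-1/4 - 2))*(-48) = -8*(-10 - 1*(-9/4))*(-48) = -8*(-10 + 9/4)*(-48) = -8*(-31/4)*(-48) = 62*(-48) = -2976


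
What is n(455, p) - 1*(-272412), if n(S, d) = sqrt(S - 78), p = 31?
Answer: 272412 + sqrt(377) ≈ 2.7243e+5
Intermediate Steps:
n(S, d) = sqrt(-78 + S)
n(455, p) - 1*(-272412) = sqrt(-78 + 455) - 1*(-272412) = sqrt(377) + 272412 = 272412 + sqrt(377)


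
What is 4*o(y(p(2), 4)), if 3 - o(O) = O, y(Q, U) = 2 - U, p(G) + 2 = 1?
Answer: 20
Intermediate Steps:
p(G) = -1 (p(G) = -2 + 1 = -1)
o(O) = 3 - O
4*o(y(p(2), 4)) = 4*(3 - (2 - 1*4)) = 4*(3 - (2 - 4)) = 4*(3 - 1*(-2)) = 4*(3 + 2) = 4*5 = 20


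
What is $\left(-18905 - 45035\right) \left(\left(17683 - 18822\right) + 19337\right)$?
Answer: $-1163580120$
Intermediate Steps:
$\left(-18905 - 45035\right) \left(\left(17683 - 18822\right) + 19337\right) = - 63940 \left(\left(17683 - 18822\right) + 19337\right) = - 63940 \left(-1139 + 19337\right) = \left(-63940\right) 18198 = -1163580120$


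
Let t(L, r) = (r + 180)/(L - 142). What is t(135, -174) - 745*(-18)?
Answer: 93864/7 ≈ 13409.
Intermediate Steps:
t(L, r) = (180 + r)/(-142 + L)
t(135, -174) - 745*(-18) = (180 - 174)/(-142 + 135) - 745*(-18) = 6/(-7) - 1*(-13410) = -⅐*6 + 13410 = -6/7 + 13410 = 93864/7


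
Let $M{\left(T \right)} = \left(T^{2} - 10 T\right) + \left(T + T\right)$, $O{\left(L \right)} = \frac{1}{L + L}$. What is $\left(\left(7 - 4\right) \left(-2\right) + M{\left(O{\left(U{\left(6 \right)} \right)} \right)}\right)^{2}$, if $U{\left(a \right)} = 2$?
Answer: $\frac{16129}{256} \approx 63.004$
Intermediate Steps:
$O{\left(L \right)} = \frac{1}{2 L}$
$M{\left(T \right)} = T^{2} - 8 T$ ($M{\left(T \right)} = \left(T^{2} - 10 T\right) + 2 T = T^{2} - 8 T$)
$\left(\left(7 - 4\right) \left(-2\right) + M{\left(O{\left(U{\left(6 \right)} \right)} \right)}\right)^{2} = \left(\left(7 - 4\right) \left(-2\right) + \frac{1}{2 \cdot 2} \left(-8 + \frac{1}{2 \cdot 2}\right)\right)^{2} = \left(3 \left(-2\right) + \frac{1}{2} \cdot \frac{1}{2} \left(-8 + \frac{1}{2} \cdot \frac{1}{2}\right)\right)^{2} = \left(-6 + \frac{-8 + \frac{1}{4}}{4}\right)^{2} = \left(-6 + \frac{1}{4} \left(- \frac{31}{4}\right)\right)^{2} = \left(-6 - \frac{31}{16}\right)^{2} = \left(- \frac{127}{16}\right)^{2} = \frac{16129}{256}$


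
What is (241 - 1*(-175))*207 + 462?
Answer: 86574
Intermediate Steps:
(241 - 1*(-175))*207 + 462 = (241 + 175)*207 + 462 = 416*207 + 462 = 86112 + 462 = 86574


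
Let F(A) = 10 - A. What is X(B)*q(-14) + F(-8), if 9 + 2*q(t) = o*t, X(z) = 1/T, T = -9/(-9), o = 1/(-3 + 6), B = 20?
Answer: 67/6 ≈ 11.167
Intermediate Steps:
o = 1/3 ≈ 0.33333
T = 1 (T = -9*(-1/9) = 1)
X(z) = 1 (X(z) = 1/1 = 1)
q(t) = -9/2 + t/6 (q(t) = -9/2 + (t/3)/2 = -9/2 + t/6)
X(B)*q(-14) + F(-8) = 1*(-9/2 + (1/6)*(-14)) + (10 - 1*(-8)) = 1*(-9/2 - 7/3) + (10 + 8) = 1*(-41/6) + 18 = -41/6 + 18 = 67/6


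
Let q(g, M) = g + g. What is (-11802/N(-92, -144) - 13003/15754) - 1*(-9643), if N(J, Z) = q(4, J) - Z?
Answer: 5725824945/598652 ≈ 9564.5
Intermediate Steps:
q(g, M) = 2*g
N(J, Z) = 8 - Z (N(J, Z) = 2*4 - Z = 8 - Z)
(-11802/N(-92, -144) - 13003/15754) - 1*(-9643) = (-11802/(8 - 1*(-144)) - 13003/15754) - 1*(-9643) = (-11802/(8 + 144) - 13003*1/15754) + 9643 = (-11802/152 - 13003/15754) + 9643 = (-11802*1/152 - 13003/15754) + 9643 = (-5901/76 - 13003/15754) + 9643 = -46976291/598652 + 9643 = 5725824945/598652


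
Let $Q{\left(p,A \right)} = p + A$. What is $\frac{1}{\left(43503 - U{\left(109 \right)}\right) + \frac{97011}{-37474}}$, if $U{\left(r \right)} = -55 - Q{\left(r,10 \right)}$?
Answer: $\frac{37474}{1636654887} \approx 2.2897 \cdot 10^{-5}$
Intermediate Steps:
$Q{\left(p,A \right)} = A + p$
$U{\left(r \right)} = -65 - r$ ($U{\left(r \right)} = -55 - \left(10 + r\right) = -65 - r$)
$\frac{1}{\left(43503 - U{\left(109 \right)}\right) + \frac{97011}{-37474}} = \frac{1}{\left(43503 - \left(-65 - 109\right)\right) + \frac{97011}{-37474}} = \frac{1}{\left(43503 - \left(-65 - 109\right)\right) + 97011 \left(- \frac{1}{37474}\right)} = \frac{1}{\left(43503 - -174\right) - \frac{97011}{37474}} = \frac{1}{\left(43503 + 174\right) - \frac{97011}{37474}} = \frac{1}{43677 - \frac{97011}{37474}} = \frac{1}{\frac{1636654887}{37474}} = \frac{37474}{1636654887}$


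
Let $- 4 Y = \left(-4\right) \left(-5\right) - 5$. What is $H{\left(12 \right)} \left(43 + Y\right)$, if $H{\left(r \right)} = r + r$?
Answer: $942$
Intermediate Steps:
$H{\left(r \right)} = 2 r$
$Y = - \frac{15}{4}$ ($Y = - \frac{\left(-4\right) \left(-5\right) - 5}{4} = - \frac{20 - 5}{4} = \left(- \frac{1}{4}\right) 15 = - \frac{15}{4} \approx -3.75$)
$H{\left(12 \right)} \left(43 + Y\right) = 2 \cdot 12 \left(43 - \frac{15}{4}\right) = 24 \cdot \frac{157}{4} = 942$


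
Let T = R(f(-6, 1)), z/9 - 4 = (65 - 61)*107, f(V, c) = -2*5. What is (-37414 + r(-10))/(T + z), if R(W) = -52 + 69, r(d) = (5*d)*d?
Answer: -36914/3905 ≈ -9.4530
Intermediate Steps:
f(V, c) = -10
r(d) = 5*d**2
z = 3888 (z = 36 + 9*((65 - 61)*107) = 36 + 9*(4*107) = 36 + 9*428 = 36 + 3852 = 3888)
R(W) = 17
T = 17
(-37414 + r(-10))/(T + z) = (-37414 + 5*(-10)**2)/(17 + 3888) = (-37414 + 5*100)/3905 = (-37414 + 500)*(1/3905) = -36914*1/3905 = -36914/3905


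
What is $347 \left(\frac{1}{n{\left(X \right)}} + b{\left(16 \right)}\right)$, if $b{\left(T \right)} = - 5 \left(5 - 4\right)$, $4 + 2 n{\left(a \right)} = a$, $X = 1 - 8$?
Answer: $- \frac{19779}{11} \approx -1798.1$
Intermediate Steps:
$X = -7$
$n{\left(a \right)} = -2 + \frac{a}{2}$
$b{\left(T \right)} = -5$ ($b{\left(T \right)} = \left(-5\right) 1 = -5$)
$347 \left(\frac{1}{n{\left(X \right)}} + b{\left(16 \right)}\right) = 347 \left(\frac{1}{-2 + \frac{1}{2} \left(-7\right)} - 5\right) = 347 \left(\frac{1}{-2 - \frac{7}{2}} - 5\right) = 347 \left(\frac{1}{- \frac{11}{2}} - 5\right) = 347 \left(- \frac{2}{11} - 5\right) = 347 \left(- \frac{57}{11}\right) = - \frac{19779}{11}$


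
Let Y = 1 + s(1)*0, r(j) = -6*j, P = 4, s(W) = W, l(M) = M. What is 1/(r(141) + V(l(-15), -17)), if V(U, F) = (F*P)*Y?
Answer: -1/914 ≈ -0.0010941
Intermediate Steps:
Y = 1 (Y = 1 + 1*0 = 1 + 0 = 1)
V(U, F) = 4*F (V(U, F) = (F*4)*1 = (4*F)*1 = 4*F)
1/(r(141) + V(l(-15), -17)) = 1/(-6*141 + 4*(-17)) = 1/(-846 - 68) = 1/(-914) = -1/914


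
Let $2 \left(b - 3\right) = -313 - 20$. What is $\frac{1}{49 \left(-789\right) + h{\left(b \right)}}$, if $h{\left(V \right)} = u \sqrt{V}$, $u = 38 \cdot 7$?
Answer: $- \frac{263}{10246541} - \frac{19 i \sqrt{654}}{215177361} \approx -2.5667 \cdot 10^{-5} - 2.2581 \cdot 10^{-6} i$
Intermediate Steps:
$u = 266$
$b = - \frac{327}{2}$ ($b = 3 + \frac{-313 - 20}{2} = 3 + \frac{1}{2} \left(-333\right) = 3 - \frac{333}{2} = - \frac{327}{2} \approx -163.5$)
$h{\left(V \right)} = 266 \sqrt{V}$
$\frac{1}{49 \left(-789\right) + h{\left(b \right)}} = \frac{1}{49 \left(-789\right) + 266 \sqrt{- \frac{327}{2}}} = \frac{1}{-38661 + 266 \frac{i \sqrt{654}}{2}} = \frac{1}{-38661 + 133 i \sqrt{654}}$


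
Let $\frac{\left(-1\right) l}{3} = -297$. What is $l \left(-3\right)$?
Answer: $-2673$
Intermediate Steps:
$l = 891$ ($l = \left(-3\right) \left(-297\right) = 891$)
$l \left(-3\right) = 891 \left(-3\right) = -2673$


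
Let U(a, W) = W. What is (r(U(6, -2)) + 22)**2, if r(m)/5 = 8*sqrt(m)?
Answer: -2716 + 1760*I*sqrt(2) ≈ -2716.0 + 2489.0*I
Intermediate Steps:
r(m) = 40*sqrt(m) (r(m) = 5*(8*sqrt(m)) = 40*sqrt(m))
(r(U(6, -2)) + 22)**2 = (40*sqrt(-2) + 22)**2 = (40*(I*sqrt(2)) + 22)**2 = (40*I*sqrt(2) + 22)**2 = (22 + 40*I*sqrt(2))**2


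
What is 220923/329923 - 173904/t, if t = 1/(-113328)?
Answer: 6502185998357499/329923 ≈ 1.9708e+10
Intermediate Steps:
t = -1/113328 ≈ -8.8239e-6
220923/329923 - 173904/t = 220923/329923 - 173904/(-1/113328) = 220923*(1/329923) - 173904*(-113328) = 220923/329923 + 19708192512 = 6502185998357499/329923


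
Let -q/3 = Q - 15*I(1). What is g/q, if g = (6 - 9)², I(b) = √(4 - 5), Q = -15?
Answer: ⅒ - I/10 ≈ 0.1 - 0.1*I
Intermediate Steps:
I(b) = I (I(b) = √(-1) = I)
q = 45 + 45*I (q = -3*(-15 - 15*I) = 45 + 45*I ≈ 45.0 + 45.0*I)
g = 9 (g = (-3)² = 9)
g/q = 9/(45 + 45*I) = 9*((45 - 45*I)/4050) = (45 - 45*I)/450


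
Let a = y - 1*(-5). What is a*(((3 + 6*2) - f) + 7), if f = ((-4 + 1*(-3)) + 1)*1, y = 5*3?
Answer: 560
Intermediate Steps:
y = 15
a = 20 (a = 15 - 1*(-5) = 15 + 5 = 20)
f = -6 (f = ((-4 - 3) + 1)*1 = (-7 + 1)*1 = -6*1 = -6)
a*(((3 + 6*2) - f) + 7) = 20*(((3 + 6*2) - 1*(-6)) + 7) = 20*(((3 + 12) + 6) + 7) = 20*((15 + 6) + 7) = 20*(21 + 7) = 20*28 = 560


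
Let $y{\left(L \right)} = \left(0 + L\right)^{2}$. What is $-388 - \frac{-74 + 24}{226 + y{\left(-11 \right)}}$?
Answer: $- \frac{134586}{347} \approx -387.86$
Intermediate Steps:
$y{\left(L \right)} = L^{2}$
$-388 - \frac{-74 + 24}{226 + y{\left(-11 \right)}} = -388 - \frac{-74 + 24}{226 + \left(-11\right)^{2}} = -388 - - \frac{50}{226 + 121} = -388 - - \frac{50}{347} = -388 + \frac{50}{347} = - \frac{134586}{347}$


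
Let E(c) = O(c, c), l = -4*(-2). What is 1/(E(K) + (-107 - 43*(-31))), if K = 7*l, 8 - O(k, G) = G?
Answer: 1/1178 ≈ 0.00084890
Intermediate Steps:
O(k, G) = 8 - G
l = 8
K = 56 (K = 7*8 = 56)
E(c) = 8 - c
1/(E(K) + (-107 - 43*(-31))) = 1/((8 - 1*56) + (-107 - 43*(-31))) = 1/((8 - 56) + (-107 + 1333)) = 1/(-48 + 1226) = 1/1178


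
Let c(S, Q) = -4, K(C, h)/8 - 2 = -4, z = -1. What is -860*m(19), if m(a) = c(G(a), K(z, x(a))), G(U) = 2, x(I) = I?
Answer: 3440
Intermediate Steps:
K(C, h) = -16 (K(C, h) = 16 + 8*(-4) = 16 - 32 = -16)
m(a) = -4
-860*m(19) = -860*(-4) = 3440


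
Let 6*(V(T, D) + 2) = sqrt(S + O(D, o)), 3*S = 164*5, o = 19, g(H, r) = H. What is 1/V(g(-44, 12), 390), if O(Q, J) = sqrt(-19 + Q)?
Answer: -1/(2 - sqrt(820/3 + sqrt(371))/6) ≈ 1.1752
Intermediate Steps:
S = 820/3 (S = (164*5)/3 = (1/3)*820 = 820/3 ≈ 273.33)
V(T, D) = -2 + sqrt(820/3 + sqrt(-19 + D))/6
1/V(g(-44, 12), 390) = 1/(-2 + sqrt(2460 + 9*sqrt(-19 + 390))/18) = 1/(-2 + sqrt(2460 + 9*sqrt(371))/18)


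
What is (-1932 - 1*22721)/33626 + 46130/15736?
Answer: 41543849/18897812 ≈ 2.1983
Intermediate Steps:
(-1932 - 1*22721)/33626 + 46130/15736 = (-1932 - 22721)*(1/33626) + 46130*(1/15736) = -24653*1/33626 + 3295/1124 = -24653/33626 + 3295/1124 = 41543849/18897812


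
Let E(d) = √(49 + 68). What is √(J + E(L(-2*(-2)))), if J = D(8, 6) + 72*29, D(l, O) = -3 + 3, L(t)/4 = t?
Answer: √(2088 + 3*√13) ≈ 45.813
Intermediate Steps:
L(t) = 4*t
E(d) = 3*√13 (E(d) = √117 = 3*√13)
D(l, O) = 0
J = 2088 (J = 0 + 72*29 = 0 + 2088 = 2088)
√(J + E(L(-2*(-2)))) = √(2088 + 3*√13)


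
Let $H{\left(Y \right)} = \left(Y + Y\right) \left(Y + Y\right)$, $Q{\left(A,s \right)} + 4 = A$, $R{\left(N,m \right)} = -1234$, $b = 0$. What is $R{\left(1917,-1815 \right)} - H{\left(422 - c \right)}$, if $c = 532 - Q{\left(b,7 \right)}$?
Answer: $-53218$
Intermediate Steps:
$Q{\left(A,s \right)} = -4 + A$
$c = 536$ ($c = 532 - \left(-4 + 0\right) = 532 - -4 = 532 + 4 = 536$)
$H{\left(Y \right)} = 4 Y^{2}$ ($H{\left(Y \right)} = 2 Y 2 Y = 4 Y^{2}$)
$R{\left(1917,-1815 \right)} - H{\left(422 - c \right)} = -1234 - 4 \left(422 - 536\right)^{2} = -1234 - 4 \left(-114\right)^{2} = -1234 - 4 \cdot 12996 = -1234 - 51984 = -53218$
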